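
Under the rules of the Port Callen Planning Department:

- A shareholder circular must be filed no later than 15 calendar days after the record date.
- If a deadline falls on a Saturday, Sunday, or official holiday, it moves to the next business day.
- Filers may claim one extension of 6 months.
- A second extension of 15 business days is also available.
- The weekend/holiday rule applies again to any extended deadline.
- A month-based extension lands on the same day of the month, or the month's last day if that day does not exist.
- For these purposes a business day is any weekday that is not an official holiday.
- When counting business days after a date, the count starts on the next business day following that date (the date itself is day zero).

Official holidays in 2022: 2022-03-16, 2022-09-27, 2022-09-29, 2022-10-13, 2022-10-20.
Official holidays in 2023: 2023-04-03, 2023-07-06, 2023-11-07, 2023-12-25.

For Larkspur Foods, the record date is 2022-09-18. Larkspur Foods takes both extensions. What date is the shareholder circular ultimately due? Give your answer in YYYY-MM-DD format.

15 calendar days after 2022-09-18 is 2022-10-03.
Since 2022-10-03 is a Monday and not a holiday, the date is unchanged.
Add 6 months to 2022-10-03: 2023-04-03.
2023-04-03 is a listed holiday, so it moves to the next business day, 2023-04-04 (Tuesday).
Applying the 15-business-day extension: 15 business days after 2023-04-04 is 2023-04-25.
2023-04-25 is a Tuesday and not a listed holiday, so it stands.
The final due date is 2023-04-25.

2023-04-25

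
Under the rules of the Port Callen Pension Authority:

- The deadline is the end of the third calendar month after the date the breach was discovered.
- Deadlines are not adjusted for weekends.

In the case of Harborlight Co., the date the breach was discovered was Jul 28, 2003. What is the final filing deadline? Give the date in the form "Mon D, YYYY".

3 months after Jul 28, 2003 is October 2003; that month ends on Oct 31, 2003.
Oct 31, 2003 is a Friday; no weekend or holiday adjustment applies.
The final due date is Oct 31, 2003.

Oct 31, 2003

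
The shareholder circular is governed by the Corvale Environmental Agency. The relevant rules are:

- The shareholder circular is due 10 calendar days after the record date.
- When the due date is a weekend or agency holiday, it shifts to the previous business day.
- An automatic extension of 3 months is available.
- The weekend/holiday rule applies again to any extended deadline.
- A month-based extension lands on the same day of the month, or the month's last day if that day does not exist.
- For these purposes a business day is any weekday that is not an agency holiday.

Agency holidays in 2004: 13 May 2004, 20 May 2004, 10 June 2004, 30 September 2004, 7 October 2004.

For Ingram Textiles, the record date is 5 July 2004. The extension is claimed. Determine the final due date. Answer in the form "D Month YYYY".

Adding 10 calendar days to 5 July 2004 gives 15 July 2004.
15 July 2004 is a Thursday and not a listed holiday, so it stands.
The 3 months extension carries 15 July 2004 to 15 October 2004.
15 October 2004 (Friday) is already a business day.
So the filing is due 15 October 2004.

15 October 2004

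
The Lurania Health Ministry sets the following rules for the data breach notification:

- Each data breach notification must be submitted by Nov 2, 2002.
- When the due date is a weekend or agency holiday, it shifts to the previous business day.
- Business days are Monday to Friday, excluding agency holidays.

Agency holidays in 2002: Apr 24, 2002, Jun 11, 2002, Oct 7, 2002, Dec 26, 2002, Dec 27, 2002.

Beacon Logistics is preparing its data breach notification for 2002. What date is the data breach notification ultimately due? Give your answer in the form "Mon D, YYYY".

The statutory due date is Nov 2, 2002.
Nov 2, 2002 is a Saturday; the preceding business day is Nov 1, 2002 (Friday).
Deadline: Nov 1, 2002.

Nov 1, 2002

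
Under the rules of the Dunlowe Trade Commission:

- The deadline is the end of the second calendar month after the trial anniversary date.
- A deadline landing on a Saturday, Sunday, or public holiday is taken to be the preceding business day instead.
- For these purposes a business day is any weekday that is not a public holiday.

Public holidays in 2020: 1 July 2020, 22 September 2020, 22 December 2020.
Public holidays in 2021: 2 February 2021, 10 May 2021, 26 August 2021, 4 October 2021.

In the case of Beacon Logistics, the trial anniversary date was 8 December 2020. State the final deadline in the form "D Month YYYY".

2 months after 8 December 2020 falls in February 2021; the last day of that month is 28 February 2021.
28 February 2021 is a Sunday, so it moves to the preceding business day, 26 February 2021 (Friday).
The final due date is 26 February 2021.

26 February 2021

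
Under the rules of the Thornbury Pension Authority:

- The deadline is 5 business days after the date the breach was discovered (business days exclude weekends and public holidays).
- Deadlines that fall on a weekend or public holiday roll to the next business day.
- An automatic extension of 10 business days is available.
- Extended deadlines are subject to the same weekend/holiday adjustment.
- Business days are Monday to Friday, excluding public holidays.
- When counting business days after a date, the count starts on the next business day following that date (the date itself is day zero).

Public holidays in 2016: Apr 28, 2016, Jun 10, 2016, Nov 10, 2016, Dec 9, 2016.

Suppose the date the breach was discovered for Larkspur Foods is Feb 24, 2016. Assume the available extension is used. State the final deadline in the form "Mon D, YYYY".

Starting the day after Feb 24, 2016 and counting 5 business days lands on Mar 2, 2016.
Since Mar 2, 2016 is a Wednesday and not a holiday, the date is unchanged.
Applying the 10-business-day extension: 10 business days after Mar 2, 2016 is Mar 16, 2016.
Mar 16, 2016 falls on a Wednesday, which is a business day, so no adjustment is needed.
Final deadline: Mar 16, 2016.

Mar 16, 2016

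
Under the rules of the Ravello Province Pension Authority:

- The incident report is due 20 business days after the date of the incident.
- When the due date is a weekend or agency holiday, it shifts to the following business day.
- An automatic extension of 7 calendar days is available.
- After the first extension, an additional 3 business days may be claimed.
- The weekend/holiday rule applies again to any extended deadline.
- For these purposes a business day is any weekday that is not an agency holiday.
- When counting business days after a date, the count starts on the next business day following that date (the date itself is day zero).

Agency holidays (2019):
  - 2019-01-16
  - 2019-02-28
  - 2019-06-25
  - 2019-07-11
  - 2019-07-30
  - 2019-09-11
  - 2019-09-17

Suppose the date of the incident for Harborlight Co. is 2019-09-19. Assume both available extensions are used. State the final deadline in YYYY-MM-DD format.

Counting 20 business days after 2019-09-19 (skipping weekends and listed holidays) reaches 2019-10-17.
Since 2019-10-17 is a Thursday and not a holiday, the date is unchanged.
With the 7-day extension, 2019-10-17 becomes 2019-10-24.
2019-10-24 (Thursday) is already a business day.
Applying the 3-business-day extension: 3 business days after 2019-10-24 is 2019-10-29.
Since 2019-10-29 is a Tuesday and not a holiday, the date is unchanged.
Deadline: 2019-10-29.

2019-10-29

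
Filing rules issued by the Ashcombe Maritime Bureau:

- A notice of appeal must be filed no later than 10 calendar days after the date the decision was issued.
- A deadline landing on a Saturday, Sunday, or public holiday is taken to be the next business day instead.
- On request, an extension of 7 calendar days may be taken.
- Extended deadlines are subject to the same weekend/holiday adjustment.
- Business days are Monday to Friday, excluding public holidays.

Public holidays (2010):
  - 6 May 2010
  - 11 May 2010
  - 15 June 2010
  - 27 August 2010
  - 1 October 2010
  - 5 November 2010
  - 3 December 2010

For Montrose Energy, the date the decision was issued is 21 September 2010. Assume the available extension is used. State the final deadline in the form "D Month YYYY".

10 calendar days after 21 September 2010 is 1 October 2010.
1 October 2010 falls on a listed holiday. Rolling to the next business day gives 4 October 2010, a Monday.
With the 7-day extension, 4 October 2010 becomes 11 October 2010.
Since 11 October 2010 is a Monday and not a holiday, the date is unchanged.
Final deadline: 11 October 2010.

11 October 2010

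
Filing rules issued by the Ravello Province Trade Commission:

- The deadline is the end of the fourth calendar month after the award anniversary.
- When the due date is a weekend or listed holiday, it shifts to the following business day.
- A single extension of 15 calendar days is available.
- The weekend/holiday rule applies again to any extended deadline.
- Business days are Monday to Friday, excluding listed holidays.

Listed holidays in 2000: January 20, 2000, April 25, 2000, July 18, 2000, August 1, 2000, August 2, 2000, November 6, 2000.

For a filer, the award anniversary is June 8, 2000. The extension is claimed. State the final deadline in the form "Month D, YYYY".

November 15, 2000

The fourth month after June 8, 2000 is October 2000, whose last day is October 31, 2000.
October 31, 2000 falls on a Tuesday, which is a business day, so no adjustment is needed.
Add the 15 calendar-day extension to October 31, 2000: November 15, 2000.
Since November 15, 2000 is a Wednesday and not a holiday, the date is unchanged.
The final due date is November 15, 2000.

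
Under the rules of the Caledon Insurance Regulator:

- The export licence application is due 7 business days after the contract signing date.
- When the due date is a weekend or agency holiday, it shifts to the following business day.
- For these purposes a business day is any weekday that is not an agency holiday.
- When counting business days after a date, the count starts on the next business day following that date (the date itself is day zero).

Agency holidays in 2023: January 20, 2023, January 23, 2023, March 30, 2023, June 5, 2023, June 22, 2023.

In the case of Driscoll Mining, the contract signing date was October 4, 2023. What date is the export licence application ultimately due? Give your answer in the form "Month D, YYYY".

Counting 7 business days after October 4, 2023 (skipping weekends and listed holidays) reaches October 13, 2023.
October 13, 2023 falls on a Friday, which is a business day, so no adjustment is needed.
The final due date is October 13, 2023.

October 13, 2023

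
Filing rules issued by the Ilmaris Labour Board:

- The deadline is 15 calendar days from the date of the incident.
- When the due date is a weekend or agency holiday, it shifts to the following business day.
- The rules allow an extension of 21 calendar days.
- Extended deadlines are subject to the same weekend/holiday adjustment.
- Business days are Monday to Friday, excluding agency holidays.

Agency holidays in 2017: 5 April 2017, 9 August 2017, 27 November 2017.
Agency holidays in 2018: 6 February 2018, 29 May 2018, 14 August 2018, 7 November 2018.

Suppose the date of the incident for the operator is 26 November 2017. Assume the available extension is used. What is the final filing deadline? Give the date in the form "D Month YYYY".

1 January 2018

Adding 15 calendar days to 26 November 2017 gives 11 December 2017.
11 December 2017 falls on a Monday, which is a business day, so no adjustment is needed.
Applying the 21-calendar-day extension: 11 December 2017 + 21 days = 1 January 2018.
1 January 2018 falls on a Monday, which is a business day, so no adjustment is needed.
Deadline: 1 January 2018.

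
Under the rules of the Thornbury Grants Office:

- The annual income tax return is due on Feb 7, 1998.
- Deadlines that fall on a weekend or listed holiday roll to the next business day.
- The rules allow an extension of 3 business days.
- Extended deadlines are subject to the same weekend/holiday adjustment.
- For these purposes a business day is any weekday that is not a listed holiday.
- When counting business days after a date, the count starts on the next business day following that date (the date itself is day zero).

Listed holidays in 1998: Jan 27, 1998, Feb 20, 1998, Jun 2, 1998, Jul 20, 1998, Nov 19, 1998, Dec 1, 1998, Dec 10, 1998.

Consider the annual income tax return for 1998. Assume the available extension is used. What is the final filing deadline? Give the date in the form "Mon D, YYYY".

Feb 12, 1998

Start from the fixed due date, Feb 7, 1998.
Because Feb 7, 1998 is a Saturday, the deadline becomes Feb 9, 1998 (Monday).
The 3-business-day extension runs from Feb 9, 1998 to Feb 12, 1998.
Feb 12, 1998 (Thursday) is already a business day.
Deadline: Feb 12, 1998.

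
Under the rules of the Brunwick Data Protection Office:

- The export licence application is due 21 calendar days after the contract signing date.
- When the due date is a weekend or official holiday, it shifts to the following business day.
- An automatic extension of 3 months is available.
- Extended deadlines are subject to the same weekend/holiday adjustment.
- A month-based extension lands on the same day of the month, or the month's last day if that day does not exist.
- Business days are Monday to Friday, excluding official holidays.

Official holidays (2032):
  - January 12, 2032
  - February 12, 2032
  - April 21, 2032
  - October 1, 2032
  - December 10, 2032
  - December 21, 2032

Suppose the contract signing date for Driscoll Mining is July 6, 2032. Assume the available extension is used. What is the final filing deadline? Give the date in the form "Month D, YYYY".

Adding 21 calendar days to July 6, 2032 gives July 27, 2032.
July 27, 2032 falls on a Tuesday, which is a business day, so no adjustment is needed.
The 3 months extension carries July 27, 2032 to October 27, 2032.
Since October 27, 2032 is a Wednesday and not a holiday, the date is unchanged.
Deadline: October 27, 2032.

October 27, 2032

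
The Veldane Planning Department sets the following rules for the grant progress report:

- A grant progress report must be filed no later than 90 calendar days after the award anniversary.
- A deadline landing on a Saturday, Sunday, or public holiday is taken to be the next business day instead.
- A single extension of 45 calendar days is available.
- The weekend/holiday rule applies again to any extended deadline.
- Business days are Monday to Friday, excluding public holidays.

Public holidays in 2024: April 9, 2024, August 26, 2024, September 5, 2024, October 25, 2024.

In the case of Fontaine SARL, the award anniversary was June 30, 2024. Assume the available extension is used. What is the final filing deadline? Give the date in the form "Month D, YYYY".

November 14, 2024

Adding 90 calendar days to June 30, 2024 gives September 28, 2024.
September 28, 2024 is a Saturday; the next business day is September 30, 2024 (Monday).
Add the 45 calendar-day extension to September 30, 2024: November 14, 2024.
November 14, 2024 is a Thursday and not a listed holiday, so it stands.
Final deadline: November 14, 2024.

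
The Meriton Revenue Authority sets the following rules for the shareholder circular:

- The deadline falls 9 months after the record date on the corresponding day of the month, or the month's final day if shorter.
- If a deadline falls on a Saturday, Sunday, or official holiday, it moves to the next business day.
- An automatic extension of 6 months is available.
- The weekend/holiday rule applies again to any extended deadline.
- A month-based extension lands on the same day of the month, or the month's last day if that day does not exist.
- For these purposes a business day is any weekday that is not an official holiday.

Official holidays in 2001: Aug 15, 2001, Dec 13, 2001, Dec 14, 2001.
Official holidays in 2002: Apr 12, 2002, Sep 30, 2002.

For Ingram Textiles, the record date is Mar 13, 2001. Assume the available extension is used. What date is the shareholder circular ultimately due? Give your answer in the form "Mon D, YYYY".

9 months from Mar 13, 2001 is Dec 13, 2001.
Dec 13, 2001 is a listed holiday, so it moves to the next business day, Dec 17, 2001 (Monday).
Add 6 months to Dec 17, 2001: Jun 17, 2002.
Since Jun 17, 2002 is a Monday and not a holiday, the date is unchanged.
Final deadline: Jun 17, 2002.

Jun 17, 2002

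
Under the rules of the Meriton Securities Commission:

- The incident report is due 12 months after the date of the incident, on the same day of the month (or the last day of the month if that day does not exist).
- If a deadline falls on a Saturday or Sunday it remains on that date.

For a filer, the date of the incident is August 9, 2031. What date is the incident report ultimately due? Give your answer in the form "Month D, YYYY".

August 9, 2032

12 months after August 9, 2031, on the same day of the month, is August 9, 2032.
No adjustment is made for weekends or holidays, so August 9, 2032 stands.
So the filing is due August 9, 2032.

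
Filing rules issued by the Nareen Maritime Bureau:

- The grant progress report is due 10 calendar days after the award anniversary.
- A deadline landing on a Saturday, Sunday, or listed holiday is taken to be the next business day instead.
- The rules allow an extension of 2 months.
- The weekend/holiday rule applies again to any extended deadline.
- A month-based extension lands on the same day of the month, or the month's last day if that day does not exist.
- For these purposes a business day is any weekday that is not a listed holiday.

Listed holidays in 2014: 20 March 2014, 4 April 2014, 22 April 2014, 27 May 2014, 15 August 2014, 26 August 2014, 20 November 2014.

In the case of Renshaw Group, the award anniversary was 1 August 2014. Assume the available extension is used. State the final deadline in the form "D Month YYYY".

13 October 2014

Adding 10 calendar days to 1 August 2014 gives 11 August 2014.
11 August 2014 is a Monday and not a listed holiday, so it stands.
The 2 months extension carries 11 August 2014 to 11 October 2014.
11 October 2014 is a Saturday; the next business day is 13 October 2014 (Monday).
So the filing is due 13 October 2014.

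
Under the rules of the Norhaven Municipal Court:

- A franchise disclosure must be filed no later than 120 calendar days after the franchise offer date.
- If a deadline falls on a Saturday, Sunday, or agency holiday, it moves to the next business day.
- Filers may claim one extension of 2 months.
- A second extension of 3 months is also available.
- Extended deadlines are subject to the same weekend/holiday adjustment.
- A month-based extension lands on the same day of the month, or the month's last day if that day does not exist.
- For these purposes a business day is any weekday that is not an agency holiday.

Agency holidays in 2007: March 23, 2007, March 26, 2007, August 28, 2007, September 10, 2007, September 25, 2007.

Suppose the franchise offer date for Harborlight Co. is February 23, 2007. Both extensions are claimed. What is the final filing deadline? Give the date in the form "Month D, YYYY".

November 27, 2007

Adding 120 calendar days to February 23, 2007 gives June 23, 2007.
June 23, 2007 is a Saturday, so it moves to the next business day, June 25, 2007 (Monday).
Add 2 months to June 25, 2007: August 25, 2007.
August 25, 2007 is a Saturday; the next business day is August 27, 2007 (Monday).
The 3 months extension carries August 27, 2007 to November 27, 2007.
November 27, 2007 (Tuesday) is already a business day.
Deadline: November 27, 2007.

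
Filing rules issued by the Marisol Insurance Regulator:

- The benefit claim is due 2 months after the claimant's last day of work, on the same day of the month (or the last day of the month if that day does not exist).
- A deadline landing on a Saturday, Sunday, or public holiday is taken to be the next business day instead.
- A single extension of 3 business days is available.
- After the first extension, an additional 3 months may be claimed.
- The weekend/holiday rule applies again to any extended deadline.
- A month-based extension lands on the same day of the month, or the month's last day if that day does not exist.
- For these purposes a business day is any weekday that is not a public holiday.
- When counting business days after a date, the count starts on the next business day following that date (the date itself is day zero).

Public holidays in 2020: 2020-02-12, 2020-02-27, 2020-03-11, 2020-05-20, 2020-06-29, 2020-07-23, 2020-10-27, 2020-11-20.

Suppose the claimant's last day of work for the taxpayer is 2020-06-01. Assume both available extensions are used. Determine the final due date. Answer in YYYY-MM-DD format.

Moving 2 months forward from 2020-06-01 on the corresponding day gives 2020-08-01.
Because 2020-08-01 is a Saturday, the deadline becomes 2020-08-03 (Monday).
The 3-business-day extension runs from 2020-08-03 to 2020-08-06.
2020-08-06 falls on a Thursday, which is a business day, so no adjustment is needed.
Applying the 3 months extension: 3 months after 2020-08-06 is 2020-11-06.
2020-11-06 is a Friday and not a listed holiday, so it stands.
The final due date is 2020-11-06.

2020-11-06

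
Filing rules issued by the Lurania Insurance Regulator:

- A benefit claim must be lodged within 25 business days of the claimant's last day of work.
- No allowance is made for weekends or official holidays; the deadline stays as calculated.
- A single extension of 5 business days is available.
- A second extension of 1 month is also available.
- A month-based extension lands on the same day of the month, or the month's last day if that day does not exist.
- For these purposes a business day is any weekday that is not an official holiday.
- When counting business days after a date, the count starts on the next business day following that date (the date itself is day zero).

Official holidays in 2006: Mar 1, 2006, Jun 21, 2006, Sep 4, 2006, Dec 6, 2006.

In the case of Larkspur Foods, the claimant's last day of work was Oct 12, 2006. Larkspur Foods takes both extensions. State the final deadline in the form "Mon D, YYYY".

Dec 23, 2006

Starting the day after Oct 12, 2006 and counting 25 business days lands on Nov 16, 2006.
Nov 16, 2006 falls on a Thursday. The rules make no weekend/holiday allowance, so it remains Nov 16, 2006.
The 5-business-day extension runs from Nov 16, 2006 to Nov 23, 2006.
Nov 23, 2006 falls on a Thursday. The rules make no weekend/holiday allowance, so it remains Nov 23, 2006.
Add 1 month to Nov 23, 2006: Dec 23, 2006.
Dec 23, 2006 falls on a Saturday. The rules make no weekend/holiday allowance, so it remains Dec 23, 2006.
Deadline: Dec 23, 2006.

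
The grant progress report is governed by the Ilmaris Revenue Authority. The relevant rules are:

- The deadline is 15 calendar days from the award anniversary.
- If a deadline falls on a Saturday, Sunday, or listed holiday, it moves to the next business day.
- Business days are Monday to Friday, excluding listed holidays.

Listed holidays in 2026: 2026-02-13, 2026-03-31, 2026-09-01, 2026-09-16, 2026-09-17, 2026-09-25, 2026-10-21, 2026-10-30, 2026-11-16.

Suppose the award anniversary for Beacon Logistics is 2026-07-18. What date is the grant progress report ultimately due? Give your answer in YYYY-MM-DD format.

Adding 15 calendar days to 2026-07-18 gives 2026-08-02.
Because 2026-08-02 is a Sunday, the deadline becomes 2026-08-03 (Monday).
The final due date is 2026-08-03.

2026-08-03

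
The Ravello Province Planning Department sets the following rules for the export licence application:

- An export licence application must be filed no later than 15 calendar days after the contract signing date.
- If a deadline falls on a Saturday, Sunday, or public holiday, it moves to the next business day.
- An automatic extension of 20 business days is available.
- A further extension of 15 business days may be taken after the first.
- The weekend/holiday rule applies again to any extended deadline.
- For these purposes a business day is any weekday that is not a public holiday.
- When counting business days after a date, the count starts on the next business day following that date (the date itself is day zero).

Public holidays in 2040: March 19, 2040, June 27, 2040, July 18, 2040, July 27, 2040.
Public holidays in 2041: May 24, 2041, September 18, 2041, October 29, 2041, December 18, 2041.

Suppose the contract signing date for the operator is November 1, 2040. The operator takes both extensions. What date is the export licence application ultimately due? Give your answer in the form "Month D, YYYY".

January 4, 2041

Adding 15 calendar days to November 1, 2040 gives November 16, 2040.
Since November 16, 2040 is a Friday and not a holiday, the date is unchanged.
Applying the 20-business-day extension: 20 business days after November 16, 2040 is December 14, 2040.
Since December 14, 2040 is a Friday and not a holiday, the date is unchanged.
Counting 15 further business days from December 14, 2040 reaches January 4, 2041.
Since January 4, 2041 is a Friday and not a holiday, the date is unchanged.
Final deadline: January 4, 2041.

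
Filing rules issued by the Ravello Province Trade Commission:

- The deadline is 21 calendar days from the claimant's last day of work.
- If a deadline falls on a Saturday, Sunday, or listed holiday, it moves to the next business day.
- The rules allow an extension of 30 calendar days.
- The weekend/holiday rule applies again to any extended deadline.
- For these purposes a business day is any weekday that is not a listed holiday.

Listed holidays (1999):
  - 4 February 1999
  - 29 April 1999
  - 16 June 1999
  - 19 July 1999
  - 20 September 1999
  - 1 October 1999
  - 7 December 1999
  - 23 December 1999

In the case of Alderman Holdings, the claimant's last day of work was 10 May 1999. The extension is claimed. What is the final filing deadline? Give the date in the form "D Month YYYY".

30 June 1999

21 calendar days after 10 May 1999 is 31 May 1999.
31 May 1999 (Monday) is already a business day.
With the 30-day extension, 31 May 1999 becomes 30 June 1999.
Since 30 June 1999 is a Wednesday and not a holiday, the date is unchanged.
Deadline: 30 June 1999.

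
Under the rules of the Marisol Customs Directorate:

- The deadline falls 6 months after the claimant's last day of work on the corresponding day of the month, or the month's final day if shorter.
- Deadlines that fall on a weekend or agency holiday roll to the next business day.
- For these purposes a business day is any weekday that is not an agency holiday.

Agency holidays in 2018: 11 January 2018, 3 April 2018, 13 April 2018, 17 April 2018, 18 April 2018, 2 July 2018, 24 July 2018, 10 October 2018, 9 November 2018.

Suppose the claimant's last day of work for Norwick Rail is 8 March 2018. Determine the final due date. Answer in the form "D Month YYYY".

Moving 6 months forward from 8 March 2018 on the corresponding day gives 8 September 2018.
8 September 2018 is a Saturday; the next business day is 10 September 2018 (Monday).
Deadline: 10 September 2018.

10 September 2018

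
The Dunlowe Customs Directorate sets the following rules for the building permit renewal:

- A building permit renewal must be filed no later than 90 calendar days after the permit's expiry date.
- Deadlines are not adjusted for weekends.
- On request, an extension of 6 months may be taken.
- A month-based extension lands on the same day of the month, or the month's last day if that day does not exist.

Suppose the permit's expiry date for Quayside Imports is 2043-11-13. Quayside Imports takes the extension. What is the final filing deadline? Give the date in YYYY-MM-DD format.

2044-08-11

Adding 90 calendar days to 2043-11-13 gives 2044-02-11.
No adjustment is made for weekends or holidays, so 2044-02-11 stands.
Applying the 6 months extension: 6 months after 2044-02-11 is 2044-08-11.
2044-08-11 is a Thursday; no weekend or holiday adjustment applies.
Deadline: 2044-08-11.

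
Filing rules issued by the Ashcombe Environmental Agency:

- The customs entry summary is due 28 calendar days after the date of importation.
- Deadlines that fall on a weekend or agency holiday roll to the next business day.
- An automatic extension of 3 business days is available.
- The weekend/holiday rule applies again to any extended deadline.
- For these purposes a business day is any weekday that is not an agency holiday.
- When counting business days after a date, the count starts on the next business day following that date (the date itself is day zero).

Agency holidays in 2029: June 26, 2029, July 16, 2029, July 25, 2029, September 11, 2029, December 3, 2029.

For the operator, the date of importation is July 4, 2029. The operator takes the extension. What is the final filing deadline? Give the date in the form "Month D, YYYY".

August 6, 2029

From July 4, 2029, 28 calendar days later is August 1, 2029.
August 1, 2029 (Wednesday) is already a business day.
Applying the 3-business-day extension: 3 business days after August 1, 2029 is August 6, 2029.
August 6, 2029 (Monday) is already a business day.
Final deadline: August 6, 2029.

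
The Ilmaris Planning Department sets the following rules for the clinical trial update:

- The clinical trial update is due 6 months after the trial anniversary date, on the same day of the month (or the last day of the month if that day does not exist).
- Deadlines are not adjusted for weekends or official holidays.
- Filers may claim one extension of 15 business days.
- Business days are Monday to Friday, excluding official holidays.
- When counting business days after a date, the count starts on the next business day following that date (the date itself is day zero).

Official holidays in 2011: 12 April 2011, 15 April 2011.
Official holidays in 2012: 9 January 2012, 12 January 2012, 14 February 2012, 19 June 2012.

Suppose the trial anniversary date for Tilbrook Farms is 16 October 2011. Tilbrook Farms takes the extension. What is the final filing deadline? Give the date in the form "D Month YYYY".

7 May 2012

6 months after 16 October 2011, on the same day of the month, is 16 April 2012.
16 April 2012 is a Monday; no weekend or holiday adjustment applies.
Applying the 15-business-day extension: 15 business days after 16 April 2012 is 7 May 2012.
7 May 2012 falls on a Monday. The rules make no weekend/holiday allowance, so it remains 7 May 2012.
So the filing is due 7 May 2012.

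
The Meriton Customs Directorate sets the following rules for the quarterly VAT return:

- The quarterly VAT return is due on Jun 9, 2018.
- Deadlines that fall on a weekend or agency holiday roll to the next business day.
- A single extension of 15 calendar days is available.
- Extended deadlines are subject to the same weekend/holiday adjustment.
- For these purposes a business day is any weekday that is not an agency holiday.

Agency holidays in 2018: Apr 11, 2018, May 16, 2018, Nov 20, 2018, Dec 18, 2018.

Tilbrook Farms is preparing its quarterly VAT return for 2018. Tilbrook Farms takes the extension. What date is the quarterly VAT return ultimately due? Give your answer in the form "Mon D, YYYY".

Jun 26, 2018

The stated deadline is Jun 9, 2018.
Jun 9, 2018 is a Saturday, so it moves to the next business day, Jun 11, 2018 (Monday).
With the 15-day extension, Jun 11, 2018 becomes Jun 26, 2018.
Jun 26, 2018 (Tuesday) is already a business day.
So the filing is due Jun 26, 2018.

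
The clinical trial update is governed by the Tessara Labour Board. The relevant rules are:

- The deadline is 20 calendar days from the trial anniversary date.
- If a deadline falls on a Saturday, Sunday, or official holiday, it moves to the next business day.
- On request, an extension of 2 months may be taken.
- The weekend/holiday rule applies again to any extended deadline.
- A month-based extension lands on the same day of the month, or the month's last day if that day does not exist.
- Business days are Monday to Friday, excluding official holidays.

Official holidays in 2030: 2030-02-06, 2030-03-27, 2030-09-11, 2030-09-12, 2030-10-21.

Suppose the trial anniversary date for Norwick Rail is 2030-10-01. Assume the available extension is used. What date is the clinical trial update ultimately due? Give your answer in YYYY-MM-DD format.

20 calendar days after 2030-10-01 is 2030-10-21.
2030-10-21 is a listed holiday, so it moves to the next business day, 2030-10-22 (Tuesday).
The 2 months extension carries 2030-10-22 to 2030-12-22.
2030-12-22 falls on a Sunday. Rolling to the next business day gives 2030-12-23, a Monday.
So the filing is due 2030-12-23.

2030-12-23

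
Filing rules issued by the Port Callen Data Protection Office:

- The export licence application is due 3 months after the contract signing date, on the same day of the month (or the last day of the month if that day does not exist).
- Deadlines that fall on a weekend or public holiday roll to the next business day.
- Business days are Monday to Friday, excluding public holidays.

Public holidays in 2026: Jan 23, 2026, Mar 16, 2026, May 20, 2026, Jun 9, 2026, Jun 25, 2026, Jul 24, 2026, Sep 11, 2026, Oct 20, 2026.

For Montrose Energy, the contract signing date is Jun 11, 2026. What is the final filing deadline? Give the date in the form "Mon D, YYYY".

Sep 14, 2026

3 months from Jun 11, 2026 is Sep 11, 2026.
Sep 11, 2026 is a listed holiday, so it moves to the next business day, Sep 14, 2026 (Monday).
So the filing is due Sep 14, 2026.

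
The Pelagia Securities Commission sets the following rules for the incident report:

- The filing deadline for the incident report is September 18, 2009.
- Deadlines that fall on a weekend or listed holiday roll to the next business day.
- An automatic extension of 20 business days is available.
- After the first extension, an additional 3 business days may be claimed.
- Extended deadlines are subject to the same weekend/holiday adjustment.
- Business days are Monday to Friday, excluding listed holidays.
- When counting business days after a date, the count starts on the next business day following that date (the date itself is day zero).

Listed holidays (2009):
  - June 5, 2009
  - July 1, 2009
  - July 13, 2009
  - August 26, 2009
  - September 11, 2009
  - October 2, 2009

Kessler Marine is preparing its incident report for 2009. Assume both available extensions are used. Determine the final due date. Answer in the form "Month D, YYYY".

October 22, 2009

Start from the fixed due date, September 18, 2009.
September 18, 2009 falls on a Friday, which is a business day, so no adjustment is needed.
Applying the 20-business-day extension: 20 business days after September 18, 2009 is October 19, 2009.
Since October 19, 2009 is a Monday and not a holiday, the date is unchanged.
The 3-business-day extension runs from October 19, 2009 to October 22, 2009.
October 22, 2009 falls on a Thursday, which is a business day, so no adjustment is needed.
Final deadline: October 22, 2009.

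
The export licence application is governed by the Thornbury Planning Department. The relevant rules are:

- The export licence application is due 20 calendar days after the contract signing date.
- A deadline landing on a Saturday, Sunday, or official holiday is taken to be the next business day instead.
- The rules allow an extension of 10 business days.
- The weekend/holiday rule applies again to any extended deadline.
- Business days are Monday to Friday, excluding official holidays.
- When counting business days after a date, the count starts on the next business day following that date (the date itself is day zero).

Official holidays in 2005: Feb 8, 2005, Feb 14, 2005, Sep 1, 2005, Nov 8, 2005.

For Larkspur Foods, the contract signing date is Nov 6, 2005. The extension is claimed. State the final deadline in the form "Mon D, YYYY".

Dec 12, 2005

20 calendar days after Nov 6, 2005 is Nov 26, 2005.
Nov 26, 2005 falls on a Saturday. Rolling to the next business day gives Nov 28, 2005, a Monday.
The 10-business-day extension runs from Nov 28, 2005 to Dec 12, 2005.
Dec 12, 2005 (Monday) is already a business day.
The final due date is Dec 12, 2005.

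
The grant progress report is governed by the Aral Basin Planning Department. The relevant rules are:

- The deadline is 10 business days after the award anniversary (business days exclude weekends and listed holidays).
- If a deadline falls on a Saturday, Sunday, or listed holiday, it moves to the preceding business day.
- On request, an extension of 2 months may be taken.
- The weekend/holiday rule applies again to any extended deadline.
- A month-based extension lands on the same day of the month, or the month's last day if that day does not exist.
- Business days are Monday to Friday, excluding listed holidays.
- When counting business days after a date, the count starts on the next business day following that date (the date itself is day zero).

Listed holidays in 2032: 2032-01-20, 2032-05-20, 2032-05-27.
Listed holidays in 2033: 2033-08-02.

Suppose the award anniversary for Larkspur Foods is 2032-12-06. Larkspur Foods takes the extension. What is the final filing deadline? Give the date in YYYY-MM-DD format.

2033-02-18

10 business days after 2032-12-06, excluding weekends and holidays, is 2032-12-20.
2032-12-20 is a Monday and not a listed holiday, so it stands.
The 2 months extension carries 2032-12-20 to 2033-02-20.
2033-02-20 is a Sunday; the preceding business day is 2033-02-18 (Friday).
Final deadline: 2033-02-18.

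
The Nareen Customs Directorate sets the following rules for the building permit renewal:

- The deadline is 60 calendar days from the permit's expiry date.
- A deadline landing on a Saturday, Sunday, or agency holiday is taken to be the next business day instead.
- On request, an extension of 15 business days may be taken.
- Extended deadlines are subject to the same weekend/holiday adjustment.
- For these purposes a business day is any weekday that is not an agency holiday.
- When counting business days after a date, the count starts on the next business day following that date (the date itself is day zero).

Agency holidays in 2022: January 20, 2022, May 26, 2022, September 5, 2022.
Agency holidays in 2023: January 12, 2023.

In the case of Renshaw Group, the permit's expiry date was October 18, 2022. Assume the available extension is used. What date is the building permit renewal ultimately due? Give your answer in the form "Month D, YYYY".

From October 18, 2022, 60 calendar days later is December 17, 2022.
December 17, 2022 falls on a Saturday. Rolling to the next business day gives December 19, 2022, a Monday.
Counting 15 further business days from December 19, 2022 reaches January 9, 2023.
Since January 9, 2023 is a Monday and not a holiday, the date is unchanged.
Deadline: January 9, 2023.

January 9, 2023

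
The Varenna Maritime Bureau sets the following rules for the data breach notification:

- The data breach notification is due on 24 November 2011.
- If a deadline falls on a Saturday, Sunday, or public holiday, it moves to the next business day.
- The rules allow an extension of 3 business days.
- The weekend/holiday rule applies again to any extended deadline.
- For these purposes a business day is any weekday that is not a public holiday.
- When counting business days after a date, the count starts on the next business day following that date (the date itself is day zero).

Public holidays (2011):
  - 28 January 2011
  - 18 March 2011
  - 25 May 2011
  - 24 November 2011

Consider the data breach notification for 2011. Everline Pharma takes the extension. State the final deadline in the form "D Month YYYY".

30 November 2011

The statutory due date is 24 November 2011.
Because 24 November 2011 is a listed holiday, the deadline becomes 25 November 2011 (Friday).
Counting 3 further business days from 25 November 2011 reaches 30 November 2011.
30 November 2011 falls on a Wednesday, which is a business day, so no adjustment is needed.
Deadline: 30 November 2011.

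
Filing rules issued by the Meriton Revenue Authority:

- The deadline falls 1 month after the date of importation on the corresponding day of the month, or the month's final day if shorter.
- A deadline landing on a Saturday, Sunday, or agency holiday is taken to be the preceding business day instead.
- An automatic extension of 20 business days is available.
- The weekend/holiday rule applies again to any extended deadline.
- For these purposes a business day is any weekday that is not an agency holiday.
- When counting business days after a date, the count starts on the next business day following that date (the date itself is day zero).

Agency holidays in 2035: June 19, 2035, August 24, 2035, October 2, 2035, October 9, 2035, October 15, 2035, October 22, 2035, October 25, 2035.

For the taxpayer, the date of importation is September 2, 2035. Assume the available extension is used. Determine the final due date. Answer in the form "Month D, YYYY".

Moving 1 month forward from September 2, 2035 on the corresponding day gives October 2, 2035.
October 2, 2035 falls on a listed holiday. Rolling to the preceding business day gives October 1, 2035, a Monday.
The 20-business-day extension runs from October 1, 2035 to November 5, 2035.
November 5, 2035 is a Monday and not a listed holiday, so it stands.
Deadline: November 5, 2035.

November 5, 2035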